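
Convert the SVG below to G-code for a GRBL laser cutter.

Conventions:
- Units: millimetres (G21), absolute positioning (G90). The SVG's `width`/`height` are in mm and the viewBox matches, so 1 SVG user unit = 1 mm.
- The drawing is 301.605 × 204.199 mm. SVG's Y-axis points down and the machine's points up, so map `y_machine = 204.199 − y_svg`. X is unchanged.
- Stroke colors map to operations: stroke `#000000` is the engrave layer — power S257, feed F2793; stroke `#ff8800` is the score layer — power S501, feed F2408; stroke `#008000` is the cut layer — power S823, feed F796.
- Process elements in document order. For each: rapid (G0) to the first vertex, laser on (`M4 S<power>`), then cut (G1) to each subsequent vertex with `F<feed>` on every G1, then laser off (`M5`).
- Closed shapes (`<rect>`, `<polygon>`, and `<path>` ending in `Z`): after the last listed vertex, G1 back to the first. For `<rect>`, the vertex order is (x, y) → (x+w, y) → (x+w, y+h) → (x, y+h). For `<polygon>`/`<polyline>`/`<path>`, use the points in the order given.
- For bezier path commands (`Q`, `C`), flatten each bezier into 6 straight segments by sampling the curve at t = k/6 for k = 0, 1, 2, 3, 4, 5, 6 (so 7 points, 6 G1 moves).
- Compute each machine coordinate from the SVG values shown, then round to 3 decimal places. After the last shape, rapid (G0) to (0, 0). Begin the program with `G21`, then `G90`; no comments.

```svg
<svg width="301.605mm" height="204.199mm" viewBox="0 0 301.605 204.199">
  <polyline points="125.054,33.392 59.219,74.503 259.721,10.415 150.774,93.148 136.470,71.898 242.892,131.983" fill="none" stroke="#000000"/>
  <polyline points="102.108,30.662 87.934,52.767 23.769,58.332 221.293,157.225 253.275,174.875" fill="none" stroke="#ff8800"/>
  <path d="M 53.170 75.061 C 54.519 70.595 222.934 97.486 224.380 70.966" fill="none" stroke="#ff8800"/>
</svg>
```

G21
G90
G0 X125.054 Y170.807
M4 S257
G1 X59.219 Y129.696 F2793
G1 X259.721 Y193.784 F2793
G1 X150.774 Y111.051 F2793
G1 X136.470 Y132.301 F2793
G1 X242.892 Y72.216 F2793
M5
G0 X102.108 Y173.537
M4 S501
G1 X87.934 Y151.432 F2408
G1 X23.769 Y145.867 F2408
G1 X221.293 Y46.974 F2408
G1 X253.275 Y29.324 F2408
M5
G0 X53.170 Y129.138
M4 S501
G1 X66.220 Y129.150 F2408
G1 X97.836 Y126.291 F2408
G1 X138.739 Y122.915 F2408
G1 X179.649 Y121.377 F2408
G1 X211.289 Y124.031 F2408
G1 X224.380 Y133.233 F2408
M5
G0 X0.000 Y0.000

viewBox `0 0 301.605 204.199` with mm width/height → 1 unit = 1 mm. Flip: y_m = 204.199 − y_svg.

**Shape 1** — `<polyline>` open polyline, stroke `#000000` → engrave (S257, F2793). Machine vertices: (125.054,170.807) → (59.219,129.696) → (259.721,193.784) → (150.774,111.051) → (136.470,132.301) → (242.892,72.216). Open path.

**Shape 2** — `<polyline>` open polyline, stroke `#ff8800` → score (S501, F2408). Machine vertices: (102.108,173.537) → (87.934,151.432) → (23.769,145.867) → (221.293,46.974) → (253.275,29.324). Open path.

**Shape 3** — `<path>` cubic bezier, stroke `#ff8800` → score (S501, F2408). Control points (SVG): P0=(53.170,75.061), P1=(54.519,70.595), P2=(222.934,97.486), P3=(224.380,70.966); sampled at t=k/6. Machine vertices: (53.170,129.138) → (66.220,129.150) → (97.836,126.291) → (138.739,122.915) → (179.649,121.377) → (211.289,124.031) → (224.380,133.233). Open path.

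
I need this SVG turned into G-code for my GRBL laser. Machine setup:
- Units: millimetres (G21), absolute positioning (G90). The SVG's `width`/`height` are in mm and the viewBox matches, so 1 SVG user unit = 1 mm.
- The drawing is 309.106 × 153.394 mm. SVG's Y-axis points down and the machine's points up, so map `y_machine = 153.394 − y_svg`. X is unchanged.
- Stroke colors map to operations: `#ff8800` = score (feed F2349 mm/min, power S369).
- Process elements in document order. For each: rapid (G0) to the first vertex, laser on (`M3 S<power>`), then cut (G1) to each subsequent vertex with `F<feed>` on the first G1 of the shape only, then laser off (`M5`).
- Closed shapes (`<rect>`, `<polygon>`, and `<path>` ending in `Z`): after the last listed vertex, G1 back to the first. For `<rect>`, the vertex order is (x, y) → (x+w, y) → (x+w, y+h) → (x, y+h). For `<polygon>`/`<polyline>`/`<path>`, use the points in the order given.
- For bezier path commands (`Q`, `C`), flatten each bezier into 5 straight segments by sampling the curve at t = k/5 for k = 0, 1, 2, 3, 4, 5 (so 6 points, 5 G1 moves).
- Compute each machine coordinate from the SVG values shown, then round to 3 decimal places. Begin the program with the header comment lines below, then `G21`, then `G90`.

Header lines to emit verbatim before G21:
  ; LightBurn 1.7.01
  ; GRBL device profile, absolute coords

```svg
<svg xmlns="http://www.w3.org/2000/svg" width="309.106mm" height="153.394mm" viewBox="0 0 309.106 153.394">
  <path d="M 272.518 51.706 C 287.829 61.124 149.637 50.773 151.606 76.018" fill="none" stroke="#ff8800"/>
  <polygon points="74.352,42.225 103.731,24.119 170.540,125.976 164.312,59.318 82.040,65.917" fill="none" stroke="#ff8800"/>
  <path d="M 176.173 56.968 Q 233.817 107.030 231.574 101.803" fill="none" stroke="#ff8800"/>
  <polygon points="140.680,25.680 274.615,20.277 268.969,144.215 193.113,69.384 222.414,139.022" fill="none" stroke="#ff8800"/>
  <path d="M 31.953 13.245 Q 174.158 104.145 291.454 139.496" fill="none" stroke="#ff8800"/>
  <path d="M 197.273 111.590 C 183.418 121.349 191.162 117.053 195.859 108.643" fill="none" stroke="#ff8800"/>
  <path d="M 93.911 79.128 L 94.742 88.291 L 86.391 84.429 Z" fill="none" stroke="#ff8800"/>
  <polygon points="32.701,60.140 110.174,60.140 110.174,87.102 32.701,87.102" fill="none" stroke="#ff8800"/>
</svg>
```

; LightBurn 1.7.01
; GRBL device profile, absolute coords
G21
G90
G0 X272.518 Y101.688
M3 S369
G1 X265.634 Y97.967 F2349
G1 X236.004 Y96.332
G1 X197.726 Y94.127
G1 X164.895 Y88.694
G1 X151.606 Y77.376
M5
G0 X74.352 Y111.169
M3 S369
G1 X103.731 Y129.275 F2349
G1 X170.540 Y27.418
G1 X164.312 Y94.076
G1 X82.040 Y87.477
G1 X74.352 Y111.169
M5
G0 X176.173 Y96.426
M3 S369
G1 X196.835 Y78.613 F2349
G1 X212.706 Y65.223
G1 X223.786 Y56.256
G1 X230.076 Y51.712
G1 X231.574 Y51.591
M5
G0 X140.680 Y127.714
M3 S369
G1 X274.615 Y133.117 F2349
G1 X268.969 Y9.179
G1 X193.113 Y84.010
G1 X222.414 Y14.372
G1 X140.680 Y127.714
M5
G0 X31.953 Y140.149
M3 S369
G1 X87.839 Y106.011 F2349
G1 X141.732 Y76.317
G1 X193.632 Y51.067
G1 X243.539 Y30.260
G1 X291.454 Y13.898
M5
G0 X197.273 Y41.804
M3 S369
G1 X191.355 Y37.556 F2349
G1 X189.437 Y36.203
G1 X190.337 Y37.270
G1 X192.872 Y40.278
G1 X195.859 Y44.751
M5
G0 X93.911 Y74.266
M3 S369
G1 X94.742 Y65.103 F2349
G1 X86.391 Y68.965
G1 X93.911 Y74.266
M5
G0 X32.701 Y93.254
M3 S369
G1 X110.174 Y93.254 F2349
G1 X110.174 Y66.292
G1 X32.701 Y66.292
G1 X32.701 Y93.254
M5

viewBox `0 0 309.106 153.394` with mm width/height → 1 unit = 1 mm. Flip: y_m = 153.394 − y_svg.

**Shape 1** — `<path>` cubic bezier, stroke `#ff8800` → score (S369, F2349). Control points (SVG): P0=(272.518,51.706), P1=(287.829,61.124), P2=(149.637,50.773), P3=(151.606,76.018); sampled at t=k/5. Machine vertices: (272.518,101.688) → (265.634,97.967) → (236.004,96.332) → (197.726,94.127) → (164.895,88.694) → (151.606,77.376). Open path.

**Shape 2** — `<polygon>` closed polygon, stroke `#ff8800` → score (S369, F2349). Machine vertices: (74.352,111.169) → (103.731,129.275) → (170.540,27.418) → (164.312,94.076) → (82.040,87.477) → (74.352,111.169). Closed: final G1 returns to the first vertex.

**Shape 3** — `<path>` quadratic bezier, stroke `#ff8800` → score (S369, F2349). Control points (SVG): P0=(176.173,56.968), P1=(233.817,107.030), P2=(231.574,101.803); sampled at t=k/5. Machine vertices: (176.173,96.426) → (196.835,78.613) → (212.706,65.223) → (223.786,56.256) → (230.076,51.712) → (231.574,51.591). Open path.

**Shape 4** — `<polygon>` closed polygon, stroke `#ff8800` → score (S369, F2349). Machine vertices: (140.680,127.714) → (274.615,133.117) → (268.969,9.179) → (193.113,84.010) → (222.414,14.372) → (140.680,127.714). Closed: final G1 returns to the first vertex.

**Shape 5** — `<path>` quadratic bezier, stroke `#ff8800` → score (S369, F2349). Control points (SVG): P0=(31.953,13.245), P1=(174.158,104.145), P2=(291.454,139.496); sampled at t=k/5. Machine vertices: (31.953,140.149) → (87.839,106.011) → (141.732,76.317) → (193.632,51.067) → (243.539,30.260) → (291.454,13.898). Open path.

**Shape 6** — `<path>` cubic bezier, stroke `#ff8800` → score (S369, F2349). Control points (SVG): P0=(197.273,111.590), P1=(183.418,121.349), P2=(191.162,117.053), P3=(195.859,108.643); sampled at t=k/5. Machine vertices: (197.273,41.804) → (191.355,37.556) → (189.437,36.203) → (190.337,37.270) → (192.872,40.278) → (195.859,44.751). Open path.

**Shape 7** — `<path>` regular polygon, stroke `#ff8800` → score (S369, F2349). Machine vertices: (93.911,74.266) → (94.742,65.103) → (86.391,68.965) → (93.911,74.266). Closed: final G1 returns to the first vertex.

**Shape 8** — `<polygon>` rectangle, stroke `#ff8800` → score (S369, F2349). Machine vertices: (32.701,93.254) → (110.174,93.254) → (110.174,66.292) → (32.701,66.292) → (32.701,93.254). Closed: final G1 returns to the first vertex.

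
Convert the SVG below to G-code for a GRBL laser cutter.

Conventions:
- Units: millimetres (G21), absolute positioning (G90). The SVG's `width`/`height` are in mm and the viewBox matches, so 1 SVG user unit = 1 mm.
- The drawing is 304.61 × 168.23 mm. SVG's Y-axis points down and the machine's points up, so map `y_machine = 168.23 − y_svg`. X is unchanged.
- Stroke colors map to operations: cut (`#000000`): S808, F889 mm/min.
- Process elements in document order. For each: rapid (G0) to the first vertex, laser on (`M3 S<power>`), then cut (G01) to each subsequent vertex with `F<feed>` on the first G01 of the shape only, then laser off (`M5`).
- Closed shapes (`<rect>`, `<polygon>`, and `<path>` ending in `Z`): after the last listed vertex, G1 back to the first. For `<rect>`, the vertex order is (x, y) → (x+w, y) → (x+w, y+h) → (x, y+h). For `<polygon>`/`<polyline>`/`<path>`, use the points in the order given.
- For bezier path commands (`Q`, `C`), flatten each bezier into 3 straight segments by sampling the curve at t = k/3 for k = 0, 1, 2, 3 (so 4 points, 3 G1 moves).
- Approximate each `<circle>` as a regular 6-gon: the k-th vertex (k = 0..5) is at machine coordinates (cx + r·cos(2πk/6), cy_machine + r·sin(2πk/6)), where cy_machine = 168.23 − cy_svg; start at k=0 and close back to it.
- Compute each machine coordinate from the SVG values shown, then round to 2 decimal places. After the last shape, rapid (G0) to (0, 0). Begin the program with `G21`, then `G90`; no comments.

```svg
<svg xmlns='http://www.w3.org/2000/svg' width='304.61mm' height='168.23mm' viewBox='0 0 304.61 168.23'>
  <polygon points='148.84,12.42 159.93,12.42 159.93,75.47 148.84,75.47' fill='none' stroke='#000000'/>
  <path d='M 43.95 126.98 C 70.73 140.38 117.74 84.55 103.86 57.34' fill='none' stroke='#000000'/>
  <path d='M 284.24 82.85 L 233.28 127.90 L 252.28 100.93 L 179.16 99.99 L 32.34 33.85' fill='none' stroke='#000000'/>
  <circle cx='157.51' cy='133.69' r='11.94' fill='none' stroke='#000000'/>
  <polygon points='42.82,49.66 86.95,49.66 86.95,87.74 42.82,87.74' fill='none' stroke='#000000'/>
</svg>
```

G21
G90
G0 X148.84 Y155.81
M3 S808
G01 X159.93 Y155.81 F889
G01 X159.93 Y92.76
G01 X148.84 Y92.76
G01 X148.84 Y155.81
M5
G0 X43.95 Y41.25
M3 S808
G01 X74.47 Y47.30 F889
G01 X100.45 Y77.76
G01 X103.86 Y110.89
M5
G0 X284.24 Y85.38
M3 S808
G01 X233.28 Y40.33 F889
G01 X252.28 Y67.30
G01 X179.16 Y68.24
G01 X32.34 Y134.38
M5
G0 X169.45 Y34.54
M3 S808
G01 X163.48 Y44.88 F889
G01 X151.54 Y44.88
G01 X145.57 Y34.54
G01 X151.54 Y24.20
G01 X163.48 Y24.20
G01 X169.45 Y34.54
M5
G0 X42.82 Y118.57
M3 S808
G01 X86.95 Y118.57 F889
G01 X86.95 Y80.49
G01 X42.82 Y80.49
G01 X42.82 Y118.57
M5
G0 X0.00 Y0.00

Since the viewBox matches the mm dimensions, user units are millimetres directly. The only transform is the Y-flip y_m = 168.23 − y_svg.

Shape 1 is a rectangle drawn with `<polygon>`. Its stroke #000000 means cut at S808, F889. After flipping Y the toolpath is (148.84,155.81) → (159.93,155.81) → (159.93,92.76) → (148.84,92.76) → (148.84,155.81), returning to the start.

Shape 2 is a cubic bezier drawn with `<path>`. Its stroke #000000 means cut at S808, F889. After flipping Y the toolpath is (43.95,41.25) → (74.47,47.30) → (100.45,77.76) → (103.86,110.89).

Shape 3 is a open polyline drawn with `<path>`. Its stroke #000000 means cut at S808, F889. After flipping Y the toolpath is (284.24,85.38) → (233.28,40.33) → (252.28,67.30) → (179.16,68.24) → (32.34,134.38).

Shape 4 is a circle drawn with `<circle>`. Its stroke #000000 means cut at S808, F889. After flipping Y the toolpath is (169.45,34.54) → (163.48,44.88) → (151.54,44.88) → (145.57,34.54) → (151.54,24.20) → (163.48,24.20) → (169.45,34.54), returning to the start.

Shape 5 is a rectangle drawn with `<polygon>`. Its stroke #000000 means cut at S808, F889. After flipping Y the toolpath is (42.82,118.57) → (86.95,118.57) → (86.95,80.49) → (42.82,80.49) → (42.82,118.57), returning to the start.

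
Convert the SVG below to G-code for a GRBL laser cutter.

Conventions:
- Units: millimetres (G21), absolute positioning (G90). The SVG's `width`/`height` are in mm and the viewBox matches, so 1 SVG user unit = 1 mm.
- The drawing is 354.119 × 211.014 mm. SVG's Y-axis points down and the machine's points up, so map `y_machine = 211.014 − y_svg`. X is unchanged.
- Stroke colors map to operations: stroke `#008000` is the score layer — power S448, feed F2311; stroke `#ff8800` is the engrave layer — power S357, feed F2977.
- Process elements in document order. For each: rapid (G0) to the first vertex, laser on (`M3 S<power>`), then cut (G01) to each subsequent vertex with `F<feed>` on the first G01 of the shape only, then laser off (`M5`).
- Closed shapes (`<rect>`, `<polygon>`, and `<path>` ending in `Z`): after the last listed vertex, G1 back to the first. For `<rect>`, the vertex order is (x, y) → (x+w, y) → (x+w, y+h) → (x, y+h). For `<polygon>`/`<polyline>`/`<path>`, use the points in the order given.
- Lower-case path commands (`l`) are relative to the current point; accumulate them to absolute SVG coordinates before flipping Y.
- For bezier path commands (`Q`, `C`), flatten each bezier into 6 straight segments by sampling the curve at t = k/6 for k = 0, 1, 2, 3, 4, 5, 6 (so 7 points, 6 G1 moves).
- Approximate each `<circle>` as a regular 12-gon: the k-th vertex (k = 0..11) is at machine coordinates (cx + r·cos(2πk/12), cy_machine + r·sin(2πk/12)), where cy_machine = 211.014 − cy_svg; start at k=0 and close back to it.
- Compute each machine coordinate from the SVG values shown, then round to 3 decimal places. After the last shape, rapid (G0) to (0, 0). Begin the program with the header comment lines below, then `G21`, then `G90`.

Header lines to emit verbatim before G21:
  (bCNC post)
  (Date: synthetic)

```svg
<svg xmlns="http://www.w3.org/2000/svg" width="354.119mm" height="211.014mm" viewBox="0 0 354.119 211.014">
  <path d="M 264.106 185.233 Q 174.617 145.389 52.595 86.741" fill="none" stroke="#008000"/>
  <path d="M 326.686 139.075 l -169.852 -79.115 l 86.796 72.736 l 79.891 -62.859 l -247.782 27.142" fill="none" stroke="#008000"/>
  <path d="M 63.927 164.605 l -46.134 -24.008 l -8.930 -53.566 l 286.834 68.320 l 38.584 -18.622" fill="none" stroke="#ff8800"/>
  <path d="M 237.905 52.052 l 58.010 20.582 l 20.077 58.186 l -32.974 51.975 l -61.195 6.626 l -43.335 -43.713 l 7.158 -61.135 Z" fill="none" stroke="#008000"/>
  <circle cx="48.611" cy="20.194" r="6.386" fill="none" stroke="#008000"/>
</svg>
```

(bCNC post)
(Date: synthetic)
G21
G90
G0 X264.106 Y25.781
M3 S448
G01 X233.373 Y39.585 F2311
G01 X200.832 Y54.433
G01 X166.484 Y70.326
G01 X130.328 Y87.264
G01 X92.365 Y105.246
G01 X52.595 Y124.273
M5
G0 X326.686 Y71.939
M3 S448
G01 X156.834 Y151.054 F2311
G01 X243.630 Y78.318
G01 X323.521 Y141.177
G01 X75.739 Y114.035
M5
G0 X63.927 Y46.409
M3 S357
G01 X17.793 Y70.417 F2977
G01 X8.863 Y123.983
G01 X295.697 Y55.663
G01 X334.281 Y74.285
M5
G0 X237.905 Y158.962
M3 S448
G01 X295.915 Y138.380 F2311
G01 X315.992 Y80.194
G01 X283.018 Y28.219
G01 X221.823 Y21.593
G01 X178.488 Y65.306
G01 X185.646 Y126.441
G01 X237.905 Y158.962
M5
G0 X54.997 Y190.820
M3 S448
G01 X54.141 Y194.013 F2311
G01 X51.804 Y196.350
G01 X48.611 Y197.206
G01 X45.418 Y196.350
G01 X43.081 Y194.013
G01 X42.225 Y190.820
G01 X43.081 Y187.627
G01 X45.418 Y185.290
G01 X48.611 Y184.434
G01 X51.804 Y185.290
G01 X54.141 Y187.627
G01 X54.997 Y190.820
M5
G0 X0.000 Y0.000

1 u = 1 mm; y_m = 211.014 − y.

[1] `<path>` quadratic bezier, #008000→score S448 F2311: (264.106,25.781) → (233.373,39.585) → (200.832,54.433) → (166.484,70.326) → (130.328,87.264) → (92.365,105.246) → (52.595,124.273)

[2] `<path>` open polyline, #008000→score S448 F2311: (326.686,71.939) → (156.834,151.054) → (243.630,78.318) → (323.521,141.177) → (75.739,114.035)

[3] `<path>` open polyline, #ff8800→engrave S357 F2977: (63.927,46.409) → (17.793,70.417) → (8.863,123.983) → (295.697,55.663) → (334.281,74.285)

[4] `<path>` regular polygon, #008000→score S448 F2311: (237.905,158.962) → (295.915,138.380) → (315.992,80.194) → (283.018,28.219) → (221.823,21.593) → (178.488,65.306) → (185.646,126.441) → (237.905,158.962) (closed)

[5] `<circle>` circle, #008000→score S448 F2311: (54.997,190.820) → (54.141,194.013) → (51.804,196.350) → (48.611,197.206) → (45.418,196.350) → (43.081,194.013) → (42.225,190.820) → (43.081,187.627) → (45.418,185.290) → (48.611,184.434) → (51.804,185.290) → (54.141,187.627) → (54.997,190.820) (closed)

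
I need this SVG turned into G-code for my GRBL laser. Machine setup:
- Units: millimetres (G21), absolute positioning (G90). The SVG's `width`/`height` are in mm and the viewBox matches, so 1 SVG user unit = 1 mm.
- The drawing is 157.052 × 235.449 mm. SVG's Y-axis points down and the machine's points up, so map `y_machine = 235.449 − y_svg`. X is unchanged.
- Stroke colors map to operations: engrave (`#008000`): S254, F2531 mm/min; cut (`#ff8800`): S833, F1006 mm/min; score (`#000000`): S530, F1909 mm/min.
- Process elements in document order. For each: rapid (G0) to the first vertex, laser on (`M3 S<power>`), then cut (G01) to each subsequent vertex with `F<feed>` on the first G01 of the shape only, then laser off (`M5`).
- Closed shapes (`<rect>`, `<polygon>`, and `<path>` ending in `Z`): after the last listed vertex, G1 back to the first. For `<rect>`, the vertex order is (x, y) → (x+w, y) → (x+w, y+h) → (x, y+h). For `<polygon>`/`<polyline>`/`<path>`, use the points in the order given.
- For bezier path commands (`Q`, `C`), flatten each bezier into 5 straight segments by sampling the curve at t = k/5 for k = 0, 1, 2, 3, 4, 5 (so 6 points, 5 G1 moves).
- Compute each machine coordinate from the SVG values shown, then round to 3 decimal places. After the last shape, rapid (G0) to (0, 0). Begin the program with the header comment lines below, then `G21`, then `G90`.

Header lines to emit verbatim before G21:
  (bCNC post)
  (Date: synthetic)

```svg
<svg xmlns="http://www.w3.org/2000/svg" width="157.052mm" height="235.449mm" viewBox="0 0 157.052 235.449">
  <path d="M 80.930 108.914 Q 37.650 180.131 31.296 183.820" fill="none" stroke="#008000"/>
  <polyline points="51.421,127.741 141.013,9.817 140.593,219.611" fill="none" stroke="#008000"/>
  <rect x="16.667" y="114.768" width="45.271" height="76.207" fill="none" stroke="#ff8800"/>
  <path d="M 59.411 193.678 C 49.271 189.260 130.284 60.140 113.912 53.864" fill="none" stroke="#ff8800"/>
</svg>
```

Since the viewBox matches the mm dimensions, user units are millimetres directly. The only transform is the Y-flip y_m = 235.449 − y_svg.

Shape 1 is a quadratic bezier drawn with `<path>`. Its stroke #008000 means engrave at S254, F2531. After flipping Y the toolpath is (80.930,126.535) → (65.095,100.749) → (52.214,80.366) → (42.287,65.385) → (35.315,55.806) → (31.296,51.629).

Shape 2 is a open polyline drawn with `<polyline>`. Its stroke #008000 means engrave at S254, F2531. After flipping Y the toolpath is (51.421,107.708) → (141.013,225.632) → (140.593,15.838).

Shape 3 is a rectangle drawn with `<rect>`. Its stroke #ff8800 means cut at S833, F1006. After flipping Y the toolpath is (16.667,120.681) → (61.938,120.681) → (61.938,44.474) → (16.667,44.474) → (16.667,120.681), returning to the start.

Shape 4 is a cubic bezier drawn with `<path>`. Its stroke #ff8800 means cut at S833, F1006. After flipping Y the toolpath is (59.411,41.771) → (62.757,57.406) → (78.930,91.087) → (98.880,130.932) → (113.557,165.058) → (113.912,181.585).

(bCNC post)
(Date: synthetic)
G21
G90
G0 X80.930 Y126.535
M3 S254
G01 X65.095 Y100.749 F2531
G01 X52.214 Y80.366
G01 X42.287 Y65.385
G01 X35.315 Y55.806
G01 X31.296 Y51.629
M5
G0 X51.421 Y107.708
M3 S254
G01 X141.013 Y225.632 F2531
G01 X140.593 Y15.838
M5
G0 X16.667 Y120.681
M3 S833
G01 X61.938 Y120.681 F1006
G01 X61.938 Y44.474
G01 X16.667 Y44.474
G01 X16.667 Y120.681
M5
G0 X59.411 Y41.771
M3 S833
G01 X62.757 Y57.406 F1006
G01 X78.930 Y91.087
G01 X98.880 Y130.932
G01 X113.557 Y165.058
G01 X113.912 Y181.585
M5
G0 X0.000 Y0.000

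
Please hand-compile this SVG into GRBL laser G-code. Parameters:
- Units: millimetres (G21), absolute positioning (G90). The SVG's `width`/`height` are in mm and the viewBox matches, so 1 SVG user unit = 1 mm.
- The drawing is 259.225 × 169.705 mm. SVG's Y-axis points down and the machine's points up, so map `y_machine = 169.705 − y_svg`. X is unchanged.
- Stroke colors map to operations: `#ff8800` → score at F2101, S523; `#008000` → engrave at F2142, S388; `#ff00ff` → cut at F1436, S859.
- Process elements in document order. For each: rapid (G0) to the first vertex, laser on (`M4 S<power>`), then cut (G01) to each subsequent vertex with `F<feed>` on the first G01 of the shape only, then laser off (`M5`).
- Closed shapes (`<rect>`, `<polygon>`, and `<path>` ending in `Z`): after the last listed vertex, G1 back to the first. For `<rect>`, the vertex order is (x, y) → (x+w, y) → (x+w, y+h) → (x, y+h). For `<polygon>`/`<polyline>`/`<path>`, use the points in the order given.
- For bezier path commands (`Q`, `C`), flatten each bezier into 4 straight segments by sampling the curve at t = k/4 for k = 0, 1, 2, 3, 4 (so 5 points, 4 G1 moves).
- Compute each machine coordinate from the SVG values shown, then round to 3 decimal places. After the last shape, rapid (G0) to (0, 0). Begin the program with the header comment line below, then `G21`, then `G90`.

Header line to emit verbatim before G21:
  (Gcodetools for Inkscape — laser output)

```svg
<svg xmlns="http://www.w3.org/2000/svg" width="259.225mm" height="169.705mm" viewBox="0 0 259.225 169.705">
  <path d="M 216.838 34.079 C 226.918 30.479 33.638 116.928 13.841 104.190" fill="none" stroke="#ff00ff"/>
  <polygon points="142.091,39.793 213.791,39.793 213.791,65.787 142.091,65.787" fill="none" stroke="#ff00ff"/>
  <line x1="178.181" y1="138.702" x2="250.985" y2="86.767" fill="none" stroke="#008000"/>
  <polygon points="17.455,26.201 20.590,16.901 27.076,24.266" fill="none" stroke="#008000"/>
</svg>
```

(Gcodetools for Inkscape — laser output)
G21
G90
G0 X216.838 Y135.626
M4 S859
G01 X192.156 Y124.399 F1436
G01 X126.543 Y97.144
G01 X55.329 Y71.602
G01 X13.841 Y65.515
M5
G0 X142.091 Y129.912
M4 S859
G01 X213.791 Y129.912 F1436
G01 X213.791 Y103.918
G01 X142.091 Y103.918
G01 X142.091 Y129.912
M5
G0 X178.181 Y31.003
M4 S388
G01 X250.985 Y82.938 F2142
M5
G0 X17.455 Y143.504
M4 S388
G01 X20.590 Y152.804 F2142
G01 X27.076 Y145.439
G01 X17.455 Y143.504
M5
G0 X0.000 Y0.000

Since the viewBox matches the mm dimensions, user units are millimetres directly. The only transform is the Y-flip y_m = 169.705 − y_svg.

Shape 1 is a cubic bezier drawn with `<path>`. Its stroke #ff00ff means cut at S859, F1436. After flipping Y the toolpath is (216.838,135.626) → (192.156,124.399) → (126.543,97.144) → (55.329,71.602) → (13.841,65.515).

Shape 2 is a rectangle drawn with `<polygon>`. Its stroke #ff00ff means cut at S859, F1436. After flipping Y the toolpath is (142.091,129.912) → (213.791,129.912) → (213.791,103.918) → (142.091,103.918) → (142.091,129.912), returning to the start.

Shape 3 is a line segment drawn with `<line>`. Its stroke #008000 means engrave at S388, F2142. After flipping Y the toolpath is (178.181,31.003) → (250.985,82.938).

Shape 4 is a regular polygon drawn with `<polygon>`. Its stroke #008000 means engrave at S388, F2142. After flipping Y the toolpath is (17.455,143.504) → (20.590,152.804) → (27.076,145.439) → (17.455,143.504), returning to the start.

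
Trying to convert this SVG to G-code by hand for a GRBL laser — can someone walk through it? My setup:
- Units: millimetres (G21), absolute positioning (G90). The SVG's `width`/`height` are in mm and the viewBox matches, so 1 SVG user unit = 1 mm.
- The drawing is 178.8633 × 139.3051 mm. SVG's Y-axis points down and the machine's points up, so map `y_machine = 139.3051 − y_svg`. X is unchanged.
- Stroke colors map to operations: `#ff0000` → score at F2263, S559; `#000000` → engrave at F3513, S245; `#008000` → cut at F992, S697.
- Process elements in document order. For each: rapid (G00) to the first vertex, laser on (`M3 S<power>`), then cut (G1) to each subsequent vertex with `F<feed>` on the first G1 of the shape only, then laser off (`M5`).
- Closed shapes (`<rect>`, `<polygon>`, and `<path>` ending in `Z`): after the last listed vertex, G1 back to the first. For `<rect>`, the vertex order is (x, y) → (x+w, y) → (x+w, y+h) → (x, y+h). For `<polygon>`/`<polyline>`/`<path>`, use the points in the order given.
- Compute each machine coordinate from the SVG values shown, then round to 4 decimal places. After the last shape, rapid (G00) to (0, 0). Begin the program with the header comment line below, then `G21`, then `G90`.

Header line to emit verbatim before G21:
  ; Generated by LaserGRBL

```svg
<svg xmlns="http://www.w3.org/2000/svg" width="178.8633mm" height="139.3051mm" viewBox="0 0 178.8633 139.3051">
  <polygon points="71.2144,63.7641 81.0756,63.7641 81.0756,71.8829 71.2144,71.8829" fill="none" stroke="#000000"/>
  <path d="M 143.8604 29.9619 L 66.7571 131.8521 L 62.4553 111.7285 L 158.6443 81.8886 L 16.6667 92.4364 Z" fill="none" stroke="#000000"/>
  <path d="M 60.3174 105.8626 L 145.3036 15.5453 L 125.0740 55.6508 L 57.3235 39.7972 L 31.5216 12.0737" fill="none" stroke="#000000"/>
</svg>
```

; Generated by LaserGRBL
G21
G90
G00 X71.2144 Y75.5410
M3 S245
G1 X81.0756 Y75.5410 F3513
G1 X81.0756 Y67.4222
G1 X71.2144 Y67.4222
G1 X71.2144 Y75.5410
M5
G00 X143.8604 Y109.3432
M3 S245
G1 X66.7571 Y7.4530 F3513
G1 X62.4553 Y27.5766
G1 X158.6443 Y57.4165
G1 X16.6667 Y46.8687
G1 X143.8604 Y109.3432
M5
G00 X60.3174 Y33.4425
M3 S245
G1 X145.3036 Y123.7598 F3513
G1 X125.0740 Y83.6543
G1 X57.3235 Y99.5079
G1 X31.5216 Y127.2314
M5
G00 X0.0000 Y0.0000

Since the viewBox matches the mm dimensions, user units are millimetres directly. The only transform is the Y-flip y_m = 139.3051 − y_svg.

Shape 1 is a rectangle drawn with `<polygon>`. Its stroke #000000 means engrave at S245, F3513. After flipping Y the toolpath is (71.2144,75.5410) → (81.0756,75.5410) → (81.0756,67.4222) → (71.2144,67.4222) → (71.2144,75.5410), returning to the start.

Shape 2 is a closed polygon drawn with `<path>`. Its stroke #000000 means engrave at S245, F3513. After flipping Y the toolpath is (143.8604,109.3432) → (66.7571,7.4530) → (62.4553,27.5766) → (158.6443,57.4165) → (16.6667,46.8687) → (143.8604,109.3432), returning to the start.

Shape 3 is a open polyline drawn with `<path>`. Its stroke #000000 means engrave at S245, F3513. After flipping Y the toolpath is (60.3174,33.4425) → (145.3036,123.7598) → (125.0740,83.6543) → (57.3235,99.5079) → (31.5216,127.2314).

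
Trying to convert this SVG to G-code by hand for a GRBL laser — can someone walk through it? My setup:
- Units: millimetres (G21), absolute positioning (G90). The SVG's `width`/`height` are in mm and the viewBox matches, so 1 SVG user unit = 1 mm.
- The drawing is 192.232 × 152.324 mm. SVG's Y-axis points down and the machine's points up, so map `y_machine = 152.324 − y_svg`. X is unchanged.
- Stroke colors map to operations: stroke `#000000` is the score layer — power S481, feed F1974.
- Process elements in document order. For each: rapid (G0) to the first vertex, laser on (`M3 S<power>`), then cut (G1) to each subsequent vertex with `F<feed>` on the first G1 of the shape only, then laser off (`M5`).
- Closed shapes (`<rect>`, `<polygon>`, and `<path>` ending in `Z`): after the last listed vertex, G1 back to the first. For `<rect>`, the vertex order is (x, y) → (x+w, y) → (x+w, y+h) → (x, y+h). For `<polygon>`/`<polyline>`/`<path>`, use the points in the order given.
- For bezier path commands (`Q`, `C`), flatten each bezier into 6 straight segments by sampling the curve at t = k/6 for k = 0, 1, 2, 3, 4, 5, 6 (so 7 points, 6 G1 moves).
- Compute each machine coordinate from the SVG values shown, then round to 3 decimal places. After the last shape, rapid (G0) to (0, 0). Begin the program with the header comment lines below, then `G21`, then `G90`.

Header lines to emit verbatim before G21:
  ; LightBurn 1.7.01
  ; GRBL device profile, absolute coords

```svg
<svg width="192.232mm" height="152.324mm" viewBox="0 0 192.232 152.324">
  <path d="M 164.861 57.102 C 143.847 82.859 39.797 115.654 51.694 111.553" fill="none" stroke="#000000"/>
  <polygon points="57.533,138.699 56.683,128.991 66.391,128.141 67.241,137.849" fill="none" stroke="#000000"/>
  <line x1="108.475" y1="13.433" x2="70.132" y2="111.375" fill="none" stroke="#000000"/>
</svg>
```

Since the viewBox matches the mm dimensions, user units are millimetres directly. The only transform is the Y-flip y_m = 152.324 − y_svg.

Shape 1 is a cubic bezier drawn with `<path>`. Its stroke #000000 means score at S481, F1974. After flipping Y the toolpath is (164.861,95.222) → (148.356,81.960) → (123.538,68.746) → (95.936,56.800) → (71.076,47.341) → (54.487,41.592) → (51.694,40.771).

Shape 2 is a regular polygon drawn with `<polygon>`. Its stroke #000000 means score at S481, F1974. After flipping Y the toolpath is (57.533,13.625) → (56.683,23.333) → (66.391,24.183) → (67.241,14.475) → (57.533,13.625), returning to the start.

Shape 3 is a line segment drawn with `<line>`. Its stroke #000000 means score at S481, F1974. After flipping Y the toolpath is (108.475,138.891) → (70.132,40.949).

; LightBurn 1.7.01
; GRBL device profile, absolute coords
G21
G90
G0 X164.861 Y95.222
M3 S481
G1 X148.356 Y81.960 F1974
G1 X123.538 Y68.746
G1 X95.936 Y56.800
G1 X71.076 Y47.341
G1 X54.487 Y41.592
G1 X51.694 Y40.771
M5
G0 X57.533 Y13.625
M3 S481
G1 X56.683 Y23.333 F1974
G1 X66.391 Y24.183
G1 X67.241 Y14.475
G1 X57.533 Y13.625
M5
G0 X108.475 Y138.891
M3 S481
G1 X70.132 Y40.949 F1974
M5
G0 X0.000 Y0.000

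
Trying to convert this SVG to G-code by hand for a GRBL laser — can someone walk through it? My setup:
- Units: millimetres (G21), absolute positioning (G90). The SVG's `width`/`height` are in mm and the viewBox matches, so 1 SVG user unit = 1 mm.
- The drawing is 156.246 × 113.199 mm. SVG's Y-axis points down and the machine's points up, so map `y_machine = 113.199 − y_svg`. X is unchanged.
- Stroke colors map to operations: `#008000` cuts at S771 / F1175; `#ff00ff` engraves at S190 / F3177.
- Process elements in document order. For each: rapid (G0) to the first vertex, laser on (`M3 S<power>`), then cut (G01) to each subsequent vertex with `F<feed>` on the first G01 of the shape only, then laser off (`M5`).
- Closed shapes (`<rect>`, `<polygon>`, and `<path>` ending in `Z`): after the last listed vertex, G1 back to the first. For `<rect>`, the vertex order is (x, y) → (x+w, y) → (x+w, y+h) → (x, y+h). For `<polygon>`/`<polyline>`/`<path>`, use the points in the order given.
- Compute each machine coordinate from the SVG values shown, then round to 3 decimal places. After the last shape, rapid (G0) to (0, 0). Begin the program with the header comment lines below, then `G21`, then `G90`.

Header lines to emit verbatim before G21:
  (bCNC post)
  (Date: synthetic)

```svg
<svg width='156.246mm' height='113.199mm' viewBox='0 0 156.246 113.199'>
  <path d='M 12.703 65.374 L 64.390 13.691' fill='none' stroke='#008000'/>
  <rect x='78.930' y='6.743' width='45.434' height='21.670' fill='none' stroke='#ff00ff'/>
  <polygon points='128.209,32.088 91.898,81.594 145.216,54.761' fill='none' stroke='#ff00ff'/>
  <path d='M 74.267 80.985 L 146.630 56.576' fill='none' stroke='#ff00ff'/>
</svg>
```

Since the viewBox matches the mm dimensions, user units are millimetres directly. The only transform is the Y-flip y_m = 113.199 − y_svg.

Shape 1 is a line segment drawn with `<path>`. Its stroke #008000 means cut at S771, F1175. After flipping Y the toolpath is (12.703,47.825) → (64.390,99.508).

Shape 2 is a rectangle drawn with `<rect>`. Its stroke #ff00ff means engrave at S190, F3177. After flipping Y the toolpath is (78.930,106.456) → (124.364,106.456) → (124.364,84.786) → (78.930,84.786) → (78.930,106.456), returning to the start.

Shape 3 is a closed polygon drawn with `<polygon>`. Its stroke #ff00ff means engrave at S190, F3177. After flipping Y the toolpath is (128.209,81.111) → (91.898,31.605) → (145.216,58.438) → (128.209,81.111), returning to the start.

Shape 4 is a line segment drawn with `<path>`. Its stroke #ff00ff means engrave at S190, F3177. After flipping Y the toolpath is (74.267,32.214) → (146.630,56.623).

(bCNC post)
(Date: synthetic)
G21
G90
G0 X12.703 Y47.825
M3 S771
G01 X64.390 Y99.508 F1175
M5
G0 X78.930 Y106.456
M3 S190
G01 X124.364 Y106.456 F3177
G01 X124.364 Y84.786
G01 X78.930 Y84.786
G01 X78.930 Y106.456
M5
G0 X128.209 Y81.111
M3 S190
G01 X91.898 Y31.605 F3177
G01 X145.216 Y58.438
G01 X128.209 Y81.111
M5
G0 X74.267 Y32.214
M3 S190
G01 X146.630 Y56.623 F3177
M5
G0 X0.000 Y0.000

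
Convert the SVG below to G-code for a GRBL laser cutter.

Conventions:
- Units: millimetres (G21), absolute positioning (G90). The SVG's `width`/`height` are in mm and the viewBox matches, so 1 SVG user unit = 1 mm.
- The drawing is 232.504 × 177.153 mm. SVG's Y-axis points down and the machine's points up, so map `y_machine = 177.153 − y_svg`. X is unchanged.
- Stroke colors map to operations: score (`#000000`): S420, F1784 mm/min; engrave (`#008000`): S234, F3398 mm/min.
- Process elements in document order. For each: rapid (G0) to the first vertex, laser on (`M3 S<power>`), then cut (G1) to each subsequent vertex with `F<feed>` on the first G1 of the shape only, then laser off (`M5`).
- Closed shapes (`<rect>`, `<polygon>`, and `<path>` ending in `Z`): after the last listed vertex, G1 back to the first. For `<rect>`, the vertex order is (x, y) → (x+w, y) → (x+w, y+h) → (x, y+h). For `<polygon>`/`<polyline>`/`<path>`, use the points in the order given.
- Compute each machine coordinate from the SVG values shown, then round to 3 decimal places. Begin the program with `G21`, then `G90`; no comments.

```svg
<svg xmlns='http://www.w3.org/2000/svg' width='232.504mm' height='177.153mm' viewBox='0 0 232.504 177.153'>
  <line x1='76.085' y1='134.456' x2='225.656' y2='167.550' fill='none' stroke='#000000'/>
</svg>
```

G21
G90
G0 X76.085 Y42.697
M3 S420
G1 X225.656 Y9.603 F1784
M5

viewBox `0 0 232.504 177.153` with mm width/height → 1 unit = 1 mm. Flip: y_m = 177.153 − y_svg.

**Shape 1** — `<line>` line segment, stroke `#000000` → score (S420, F1784). Machine vertices: (76.085,42.697) → (225.656,9.603). Open path.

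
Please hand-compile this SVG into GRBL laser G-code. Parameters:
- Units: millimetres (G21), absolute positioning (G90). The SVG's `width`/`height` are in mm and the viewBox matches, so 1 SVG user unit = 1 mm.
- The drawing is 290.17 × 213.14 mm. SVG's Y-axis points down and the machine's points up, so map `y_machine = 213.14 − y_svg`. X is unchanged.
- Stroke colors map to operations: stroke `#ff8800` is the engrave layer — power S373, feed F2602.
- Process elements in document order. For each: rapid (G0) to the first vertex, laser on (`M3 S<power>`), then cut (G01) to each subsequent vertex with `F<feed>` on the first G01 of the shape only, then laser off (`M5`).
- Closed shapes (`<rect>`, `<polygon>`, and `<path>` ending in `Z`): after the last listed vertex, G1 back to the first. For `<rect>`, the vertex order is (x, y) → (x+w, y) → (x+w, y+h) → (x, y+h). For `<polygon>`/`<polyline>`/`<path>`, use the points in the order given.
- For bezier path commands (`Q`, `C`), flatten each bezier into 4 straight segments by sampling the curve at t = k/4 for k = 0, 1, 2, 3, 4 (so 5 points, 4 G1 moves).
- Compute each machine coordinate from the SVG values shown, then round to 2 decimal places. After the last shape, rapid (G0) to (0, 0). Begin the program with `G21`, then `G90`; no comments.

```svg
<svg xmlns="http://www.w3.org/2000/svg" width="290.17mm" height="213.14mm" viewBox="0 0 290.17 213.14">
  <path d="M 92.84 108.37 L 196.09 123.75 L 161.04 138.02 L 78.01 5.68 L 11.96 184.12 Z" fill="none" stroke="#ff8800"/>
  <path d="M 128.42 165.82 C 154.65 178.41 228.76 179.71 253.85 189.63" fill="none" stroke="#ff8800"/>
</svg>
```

G21
G90
G0 X92.84 Y104.77
M3 S373
G01 X196.09 Y89.39 F2602
G01 X161.04 Y75.12
G01 X78.01 Y207.46
G01 X11.96 Y29.02
G01 X92.84 Y104.77
M5
G0 X128.42 Y47.32
M3 S373
G01 X155.56 Y39.68 F2602
G01 X191.56 Y34.41
G01 X227.36 Y29.64
G01 X253.85 Y23.51
M5
G0 X0.00 Y0.00

viewBox `0 0 290.17 213.14` with mm width/height → 1 unit = 1 mm. Flip: y_m = 213.14 − y_svg.

**Shape 1** — `<path>` closed polygon, stroke `#ff8800` → engrave (S373, F2602). Machine vertices: (92.84,104.77) → (196.09,89.39) → (161.04,75.12) → (78.01,207.46) → (11.96,29.02) → (92.84,104.77). Closed: final G1 returns to the first vertex.

**Shape 2** — `<path>` cubic bezier, stroke `#ff8800` → engrave (S373, F2602). Control points (SVG): P0=(128.42,165.82), P1=(154.65,178.41), P2=(228.76,179.71), P3=(253.85,189.63); sampled at t=k/4. Machine vertices: (128.42,47.32) → (155.56,39.68) → (191.56,34.41) → (227.36,29.64) → (253.85,23.51). Open path.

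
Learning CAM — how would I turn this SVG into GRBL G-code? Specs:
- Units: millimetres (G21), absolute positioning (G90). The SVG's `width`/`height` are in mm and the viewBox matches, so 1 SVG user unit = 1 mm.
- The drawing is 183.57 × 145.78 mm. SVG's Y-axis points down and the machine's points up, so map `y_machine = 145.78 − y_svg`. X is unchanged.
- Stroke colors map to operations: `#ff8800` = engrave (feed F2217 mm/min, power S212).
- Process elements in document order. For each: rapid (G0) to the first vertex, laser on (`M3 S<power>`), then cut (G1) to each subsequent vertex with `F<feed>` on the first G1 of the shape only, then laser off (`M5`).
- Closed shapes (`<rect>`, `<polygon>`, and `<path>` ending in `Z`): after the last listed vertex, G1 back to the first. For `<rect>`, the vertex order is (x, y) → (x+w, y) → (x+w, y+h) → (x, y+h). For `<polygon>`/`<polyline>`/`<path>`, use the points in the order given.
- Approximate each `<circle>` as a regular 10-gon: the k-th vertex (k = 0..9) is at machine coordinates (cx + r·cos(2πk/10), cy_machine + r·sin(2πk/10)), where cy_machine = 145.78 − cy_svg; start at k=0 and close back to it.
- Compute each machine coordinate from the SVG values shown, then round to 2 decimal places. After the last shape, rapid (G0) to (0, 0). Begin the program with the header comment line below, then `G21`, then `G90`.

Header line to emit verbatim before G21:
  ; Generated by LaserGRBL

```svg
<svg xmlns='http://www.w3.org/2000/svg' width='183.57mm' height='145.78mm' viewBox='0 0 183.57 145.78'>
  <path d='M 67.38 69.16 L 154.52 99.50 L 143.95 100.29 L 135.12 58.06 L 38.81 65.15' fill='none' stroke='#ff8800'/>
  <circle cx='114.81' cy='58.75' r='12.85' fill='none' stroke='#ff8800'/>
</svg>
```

; Generated by LaserGRBL
G21
G90
G0 X67.38 Y76.62
M3 S212
G1 X154.52 Y46.28 F2217
G1 X143.95 Y45.49
G1 X135.12 Y87.72
G1 X38.81 Y80.63
M5
G0 X127.66 Y87.03
M3 S212
G1 X125.21 Y94.58 F2217
G1 X118.78 Y99.25
G1 X110.84 Y99.25
G1 X104.41 Y94.58
G1 X101.96 Y87.03
G1 X104.41 Y79.48
G1 X110.84 Y74.81
G1 X118.78 Y74.81
G1 X125.21 Y79.48
G1 X127.66 Y87.03
M5
G0 X0.00 Y0.00

1 u = 1 mm; y_m = 145.78 − y.

[1] `<path>` open polyline, #ff8800→engrave S212 F2217: (67.38,76.62) → (154.52,46.28) → (143.95,45.49) → (135.12,87.72) → (38.81,80.63)

[2] `<circle>` circle, #ff8800→engrave S212 F2217: (127.66,87.03) → (125.21,94.58) → (118.78,99.25) → (110.84,99.25) → (104.41,94.58) → (101.96,87.03) → (104.41,79.48) → (110.84,74.81) → (118.78,74.81) → (125.21,79.48) → (127.66,87.03) (closed)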